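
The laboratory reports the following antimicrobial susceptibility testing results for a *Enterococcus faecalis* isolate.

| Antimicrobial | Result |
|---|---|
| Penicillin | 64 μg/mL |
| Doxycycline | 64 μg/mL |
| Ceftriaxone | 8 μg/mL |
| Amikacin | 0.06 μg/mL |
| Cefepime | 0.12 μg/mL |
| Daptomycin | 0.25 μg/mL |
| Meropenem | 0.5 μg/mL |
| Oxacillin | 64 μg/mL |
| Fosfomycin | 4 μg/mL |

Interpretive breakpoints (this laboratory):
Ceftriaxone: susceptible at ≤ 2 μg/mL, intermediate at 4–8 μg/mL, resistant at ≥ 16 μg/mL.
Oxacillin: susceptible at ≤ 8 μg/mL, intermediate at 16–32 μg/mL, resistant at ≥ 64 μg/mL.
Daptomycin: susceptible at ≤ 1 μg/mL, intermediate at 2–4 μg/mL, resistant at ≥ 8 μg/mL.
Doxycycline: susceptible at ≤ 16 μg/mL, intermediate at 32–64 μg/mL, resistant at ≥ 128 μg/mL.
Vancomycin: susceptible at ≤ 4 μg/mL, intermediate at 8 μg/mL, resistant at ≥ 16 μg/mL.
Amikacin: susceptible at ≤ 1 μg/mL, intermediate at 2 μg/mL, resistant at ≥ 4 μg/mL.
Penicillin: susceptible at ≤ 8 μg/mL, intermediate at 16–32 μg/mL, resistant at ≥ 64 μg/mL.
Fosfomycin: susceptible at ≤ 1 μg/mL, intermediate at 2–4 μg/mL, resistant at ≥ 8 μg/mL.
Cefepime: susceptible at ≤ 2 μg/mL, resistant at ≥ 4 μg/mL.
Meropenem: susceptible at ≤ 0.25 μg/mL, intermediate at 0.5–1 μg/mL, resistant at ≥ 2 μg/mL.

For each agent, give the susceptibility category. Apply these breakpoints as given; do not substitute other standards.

Penicillin (64 μg/mL) ≥ 64 μg/mL — Resistant
Doxycycline (64 μg/mL) in 32–64 μg/mL ⇒ Intermediate
Ceftriaxone (8 μg/mL) in 4–8 μg/mL ⇒ intermediate
Amikacin: 0.06 μg/mL is ≤ 1 μg/mL ⇒ susceptible
Cefepime: 0.12 μg/mL is ≤ 2 μg/mL ⇒ susceptible
Daptomycin 0.25 μg/mL: ≤ 1 μg/mL → Susceptible
Meropenem (0.5 μg/mL) in 0.5–1 μg/mL — I
Oxacillin (64 μg/mL) ≥ 64 μg/mL ⇒ R
Fosfomycin: 4 μg/mL is in 2–4 μg/mL — intermediate

R, I, I, S, S, S, I, R, I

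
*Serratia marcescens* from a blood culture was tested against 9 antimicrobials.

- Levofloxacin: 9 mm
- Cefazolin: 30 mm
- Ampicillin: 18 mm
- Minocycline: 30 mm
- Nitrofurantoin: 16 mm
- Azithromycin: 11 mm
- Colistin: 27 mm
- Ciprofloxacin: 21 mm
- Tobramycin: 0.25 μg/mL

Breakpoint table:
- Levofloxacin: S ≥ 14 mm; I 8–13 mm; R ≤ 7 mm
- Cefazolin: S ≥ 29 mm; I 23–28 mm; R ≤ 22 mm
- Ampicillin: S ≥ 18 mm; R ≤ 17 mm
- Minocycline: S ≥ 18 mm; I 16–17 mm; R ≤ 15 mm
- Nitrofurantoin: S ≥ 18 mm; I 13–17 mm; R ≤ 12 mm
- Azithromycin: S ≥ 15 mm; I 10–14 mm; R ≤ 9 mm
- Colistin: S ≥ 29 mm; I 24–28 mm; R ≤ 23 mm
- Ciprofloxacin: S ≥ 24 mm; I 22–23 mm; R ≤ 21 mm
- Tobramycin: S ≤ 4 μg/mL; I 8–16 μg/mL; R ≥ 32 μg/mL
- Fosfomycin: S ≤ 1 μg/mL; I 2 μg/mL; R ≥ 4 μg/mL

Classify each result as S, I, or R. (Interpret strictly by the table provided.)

I, S, S, S, I, I, I, R, S

Levofloxacin (9 mm) in 8–13 mm ⇒ intermediate
Cefazolin: 30 mm is ≥ 29 mm — Susceptible
Ampicillin 18 mm: ≥ 18 mm — susceptible
Minocycline (30 mm) ≥ 18 mm ⇒ Susceptible
Nitrofurantoin 16 mm: in 13–17 mm — I
Azithromycin: 11 mm is in 10–14 mm ⇒ Intermediate
Colistin 27 mm: in 24–28 mm → I
Ciprofloxacin: 21 mm is ≤ 21 mm — R
Tobramycin: 0.25 μg/mL is ≤ 4 μg/mL — susceptible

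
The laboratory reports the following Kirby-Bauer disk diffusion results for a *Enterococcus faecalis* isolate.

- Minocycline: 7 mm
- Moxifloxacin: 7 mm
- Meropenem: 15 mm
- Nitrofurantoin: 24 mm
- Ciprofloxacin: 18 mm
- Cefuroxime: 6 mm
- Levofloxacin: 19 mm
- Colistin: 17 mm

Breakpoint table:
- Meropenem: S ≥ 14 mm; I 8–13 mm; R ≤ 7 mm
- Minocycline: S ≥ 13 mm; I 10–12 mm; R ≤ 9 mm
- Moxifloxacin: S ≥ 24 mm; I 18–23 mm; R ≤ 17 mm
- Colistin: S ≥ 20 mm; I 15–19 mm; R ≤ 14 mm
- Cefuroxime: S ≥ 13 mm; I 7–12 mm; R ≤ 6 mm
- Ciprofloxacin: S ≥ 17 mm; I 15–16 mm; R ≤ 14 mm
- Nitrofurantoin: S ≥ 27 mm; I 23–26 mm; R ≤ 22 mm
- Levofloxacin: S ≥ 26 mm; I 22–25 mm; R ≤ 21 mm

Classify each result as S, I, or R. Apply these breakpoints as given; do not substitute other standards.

R, R, S, I, S, R, R, I

Minocycline (7 mm) ≤ 9 mm ⇒ R
Moxifloxacin (7 mm) ≤ 17 mm → resistant
Meropenem: 15 mm is ≥ 14 mm — S
Nitrofurantoin: 24 mm is in 23–26 mm ⇒ Intermediate
Ciprofloxacin: 18 mm is ≥ 17 mm ⇒ susceptible
Cefuroxime 6 mm: ≤ 6 mm → resistant
Levofloxacin: 19 mm is ≤ 21 mm → R
Colistin (17 mm) in 15–19 mm — Intermediate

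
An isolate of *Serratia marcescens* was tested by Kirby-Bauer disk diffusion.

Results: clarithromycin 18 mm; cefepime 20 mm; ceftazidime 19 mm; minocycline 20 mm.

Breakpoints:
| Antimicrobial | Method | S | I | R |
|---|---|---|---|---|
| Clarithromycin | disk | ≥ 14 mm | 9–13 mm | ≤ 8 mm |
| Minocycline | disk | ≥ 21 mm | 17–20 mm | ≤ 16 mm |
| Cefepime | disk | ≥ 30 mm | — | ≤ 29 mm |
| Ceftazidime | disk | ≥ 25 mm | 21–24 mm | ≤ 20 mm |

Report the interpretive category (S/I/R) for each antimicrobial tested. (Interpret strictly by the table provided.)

Clarithromycin: 18 mm is ≥ 14 mm → susceptible
Cefepime (20 mm) ≤ 29 mm → R
Ceftazidime: 19 mm is ≤ 20 mm — resistant
Minocycline (20 mm) in 17–20 mm ⇒ Intermediate

S, R, R, I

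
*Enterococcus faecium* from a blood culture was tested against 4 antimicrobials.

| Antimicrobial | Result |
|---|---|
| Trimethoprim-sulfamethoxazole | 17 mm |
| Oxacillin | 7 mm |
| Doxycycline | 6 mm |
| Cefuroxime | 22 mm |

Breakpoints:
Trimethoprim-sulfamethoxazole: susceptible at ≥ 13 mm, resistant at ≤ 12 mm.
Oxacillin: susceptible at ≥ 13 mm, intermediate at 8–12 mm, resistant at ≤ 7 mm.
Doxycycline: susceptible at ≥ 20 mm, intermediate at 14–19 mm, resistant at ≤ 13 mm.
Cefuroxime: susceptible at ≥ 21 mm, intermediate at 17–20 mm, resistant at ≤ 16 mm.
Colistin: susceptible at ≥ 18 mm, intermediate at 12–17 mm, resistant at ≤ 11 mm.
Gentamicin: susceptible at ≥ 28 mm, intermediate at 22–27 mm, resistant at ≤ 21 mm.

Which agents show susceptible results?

trimethoprim-sulfamethoxazole, cefuroxime

Trimethoprim-sulfamethoxazole: 17 mm is ≥ 13 mm — susceptible
Oxacillin (7 mm) ≤ 7 mm — resistant
Doxycycline: 6 mm is ≤ 13 mm — resistant
Cefuroxime 22 mm: ≥ 21 mm → S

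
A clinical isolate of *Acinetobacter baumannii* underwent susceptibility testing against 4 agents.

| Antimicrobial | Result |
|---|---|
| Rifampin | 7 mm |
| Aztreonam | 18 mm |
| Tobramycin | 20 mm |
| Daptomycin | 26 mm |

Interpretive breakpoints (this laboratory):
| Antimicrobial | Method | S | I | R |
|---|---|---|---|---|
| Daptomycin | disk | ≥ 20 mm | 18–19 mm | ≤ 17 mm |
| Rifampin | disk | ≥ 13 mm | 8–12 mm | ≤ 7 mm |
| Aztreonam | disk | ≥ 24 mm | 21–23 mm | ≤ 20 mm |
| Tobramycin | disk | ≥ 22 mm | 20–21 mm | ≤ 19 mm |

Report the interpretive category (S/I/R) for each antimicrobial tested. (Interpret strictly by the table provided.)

Rifampin 7 mm: ≤ 7 mm — R
Aztreonam: 18 mm is ≤ 20 mm ⇒ resistant
Tobramycin 20 mm: in 20–21 mm ⇒ Intermediate
Daptomycin (26 mm) ≥ 20 mm — Susceptible

R, R, I, S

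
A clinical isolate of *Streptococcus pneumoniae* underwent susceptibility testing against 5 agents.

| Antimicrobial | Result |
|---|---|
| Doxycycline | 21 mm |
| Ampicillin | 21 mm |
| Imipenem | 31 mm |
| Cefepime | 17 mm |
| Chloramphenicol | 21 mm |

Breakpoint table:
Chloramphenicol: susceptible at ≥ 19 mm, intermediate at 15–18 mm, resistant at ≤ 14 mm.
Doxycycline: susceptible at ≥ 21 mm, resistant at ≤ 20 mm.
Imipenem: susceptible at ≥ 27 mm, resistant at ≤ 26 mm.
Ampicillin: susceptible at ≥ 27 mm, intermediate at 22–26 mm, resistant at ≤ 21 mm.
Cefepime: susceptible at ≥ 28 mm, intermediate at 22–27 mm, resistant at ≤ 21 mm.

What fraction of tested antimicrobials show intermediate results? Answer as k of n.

0 of 5

Doxycycline (21 mm) ≥ 21 mm — S
Ampicillin (21 mm) ≤ 21 mm → Resistant
Imipenem 31 mm: ≥ 27 mm → susceptible
Cefepime: 17 mm is ≤ 21 mm ⇒ Resistant
Chloramphenicol 21 mm: ≥ 19 mm ⇒ susceptible
Intermediate: 0/5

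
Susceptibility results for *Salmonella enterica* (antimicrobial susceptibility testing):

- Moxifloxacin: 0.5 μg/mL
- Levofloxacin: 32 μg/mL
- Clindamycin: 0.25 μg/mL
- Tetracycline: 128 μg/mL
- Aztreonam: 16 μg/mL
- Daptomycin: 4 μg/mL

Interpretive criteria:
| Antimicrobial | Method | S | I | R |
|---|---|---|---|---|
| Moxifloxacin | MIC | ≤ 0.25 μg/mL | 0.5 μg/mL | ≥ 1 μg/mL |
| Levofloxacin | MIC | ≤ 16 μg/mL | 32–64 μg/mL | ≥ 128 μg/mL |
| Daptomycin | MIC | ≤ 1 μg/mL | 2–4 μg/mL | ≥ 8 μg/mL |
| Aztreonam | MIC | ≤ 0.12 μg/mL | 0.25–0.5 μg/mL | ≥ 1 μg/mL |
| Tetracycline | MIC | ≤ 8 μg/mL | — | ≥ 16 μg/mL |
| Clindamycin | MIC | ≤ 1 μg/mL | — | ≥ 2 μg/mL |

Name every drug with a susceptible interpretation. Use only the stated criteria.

clindamycin

Moxifloxacin 0.5 μg/mL: = 0.5 μg/mL ⇒ intermediate
Levofloxacin (32 μg/mL) in 32–64 μg/mL — intermediate
Clindamycin 0.25 μg/mL: ≤ 1 μg/mL → susceptible
Tetracycline: 128 μg/mL is ≥ 16 μg/mL → R
Aztreonam (16 μg/mL) ≥ 1 μg/mL ⇒ Resistant
Daptomycin 4 μg/mL: in 2–4 μg/mL ⇒ intermediate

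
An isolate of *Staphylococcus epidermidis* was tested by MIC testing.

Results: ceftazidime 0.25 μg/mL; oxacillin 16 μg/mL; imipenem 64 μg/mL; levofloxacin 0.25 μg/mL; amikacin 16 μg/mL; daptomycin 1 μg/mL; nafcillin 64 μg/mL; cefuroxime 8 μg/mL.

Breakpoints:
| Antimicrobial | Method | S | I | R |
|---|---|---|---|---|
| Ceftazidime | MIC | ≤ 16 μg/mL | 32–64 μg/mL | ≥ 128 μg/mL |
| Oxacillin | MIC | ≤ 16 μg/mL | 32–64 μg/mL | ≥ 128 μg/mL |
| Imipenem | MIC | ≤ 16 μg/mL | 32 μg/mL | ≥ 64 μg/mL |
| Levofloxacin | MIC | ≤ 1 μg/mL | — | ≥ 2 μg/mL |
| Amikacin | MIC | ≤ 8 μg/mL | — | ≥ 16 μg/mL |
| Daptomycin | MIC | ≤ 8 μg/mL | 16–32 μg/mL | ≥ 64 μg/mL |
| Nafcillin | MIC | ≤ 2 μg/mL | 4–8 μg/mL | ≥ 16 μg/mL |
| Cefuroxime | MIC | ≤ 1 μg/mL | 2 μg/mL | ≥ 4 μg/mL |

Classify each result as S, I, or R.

Ceftazidime (0.25 μg/mL) ≤ 16 μg/mL ⇒ Susceptible
Oxacillin 16 μg/mL: ≤ 16 μg/mL ⇒ susceptible
Imipenem 64 μg/mL: ≥ 64 μg/mL ⇒ resistant
Levofloxacin 0.25 μg/mL: ≤ 1 μg/mL — S
Amikacin: 16 μg/mL is ≥ 16 μg/mL — resistant
Daptomycin (1 μg/mL) ≤ 8 μg/mL ⇒ susceptible
Nafcillin (64 μg/mL) ≥ 16 μg/mL → Resistant
Cefuroxime: 8 μg/mL is ≥ 4 μg/mL — resistant

S, S, R, S, R, S, R, R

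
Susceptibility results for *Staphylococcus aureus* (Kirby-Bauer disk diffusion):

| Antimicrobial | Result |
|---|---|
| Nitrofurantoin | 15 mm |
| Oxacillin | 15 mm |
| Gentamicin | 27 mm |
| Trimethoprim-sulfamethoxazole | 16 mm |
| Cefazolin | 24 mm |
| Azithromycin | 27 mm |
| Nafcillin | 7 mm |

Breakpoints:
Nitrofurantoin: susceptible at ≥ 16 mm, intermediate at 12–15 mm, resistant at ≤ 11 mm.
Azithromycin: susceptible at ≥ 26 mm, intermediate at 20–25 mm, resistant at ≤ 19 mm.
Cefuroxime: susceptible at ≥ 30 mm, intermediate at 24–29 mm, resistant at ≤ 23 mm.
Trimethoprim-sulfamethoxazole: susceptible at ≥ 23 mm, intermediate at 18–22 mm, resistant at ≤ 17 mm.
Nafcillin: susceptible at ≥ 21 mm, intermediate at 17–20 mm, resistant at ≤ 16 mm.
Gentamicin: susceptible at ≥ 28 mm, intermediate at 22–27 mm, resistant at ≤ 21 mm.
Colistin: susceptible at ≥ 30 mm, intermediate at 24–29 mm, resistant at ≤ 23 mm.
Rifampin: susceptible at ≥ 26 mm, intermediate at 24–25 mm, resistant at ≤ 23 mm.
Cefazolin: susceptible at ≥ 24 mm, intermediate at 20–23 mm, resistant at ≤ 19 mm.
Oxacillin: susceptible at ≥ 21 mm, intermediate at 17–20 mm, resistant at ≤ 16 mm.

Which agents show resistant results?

Nitrofurantoin (15 mm) in 12–15 mm ⇒ intermediate
Oxacillin (15 mm) ≤ 16 mm ⇒ R
Gentamicin (27 mm) in 22–27 mm ⇒ Intermediate
Trimethoprim-sulfamethoxazole (16 mm) ≤ 17 mm — resistant
Cefazolin 24 mm: ≥ 24 mm ⇒ Susceptible
Azithromycin: 27 mm is ≥ 26 mm ⇒ Susceptible
Nafcillin (7 mm) ≤ 16 mm ⇒ resistant

oxacillin, trimethoprim-sulfamethoxazole, nafcillin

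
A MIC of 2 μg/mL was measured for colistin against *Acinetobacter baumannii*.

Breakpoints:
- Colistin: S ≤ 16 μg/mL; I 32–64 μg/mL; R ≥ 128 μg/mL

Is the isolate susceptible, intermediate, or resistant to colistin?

Susceptible

Colistin: 2 μg/mL is ≤ 16 μg/mL ⇒ Susceptible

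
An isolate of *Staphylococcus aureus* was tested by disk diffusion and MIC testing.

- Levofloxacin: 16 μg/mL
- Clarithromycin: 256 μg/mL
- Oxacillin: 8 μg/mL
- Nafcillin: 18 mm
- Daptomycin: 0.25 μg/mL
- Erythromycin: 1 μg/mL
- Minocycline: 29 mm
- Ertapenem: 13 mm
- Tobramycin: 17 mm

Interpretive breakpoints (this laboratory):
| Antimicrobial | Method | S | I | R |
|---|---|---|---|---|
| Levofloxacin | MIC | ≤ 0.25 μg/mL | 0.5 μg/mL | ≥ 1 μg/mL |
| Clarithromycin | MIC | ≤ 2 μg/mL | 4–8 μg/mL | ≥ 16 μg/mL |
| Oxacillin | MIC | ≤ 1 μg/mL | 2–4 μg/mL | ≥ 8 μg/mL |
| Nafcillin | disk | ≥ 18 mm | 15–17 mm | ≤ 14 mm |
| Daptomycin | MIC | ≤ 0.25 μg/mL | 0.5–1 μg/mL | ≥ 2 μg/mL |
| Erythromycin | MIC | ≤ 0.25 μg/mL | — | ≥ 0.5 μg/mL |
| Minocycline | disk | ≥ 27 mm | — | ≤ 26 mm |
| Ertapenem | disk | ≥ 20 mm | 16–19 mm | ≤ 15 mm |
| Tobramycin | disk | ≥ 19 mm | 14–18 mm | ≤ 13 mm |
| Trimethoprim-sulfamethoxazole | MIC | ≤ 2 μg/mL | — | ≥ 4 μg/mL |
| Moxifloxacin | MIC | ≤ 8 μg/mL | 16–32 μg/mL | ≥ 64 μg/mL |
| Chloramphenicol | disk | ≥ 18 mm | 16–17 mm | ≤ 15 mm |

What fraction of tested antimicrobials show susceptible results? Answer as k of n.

3 of 9

Levofloxacin: 16 μg/mL is ≥ 1 μg/mL ⇒ resistant
Clarithromycin 256 μg/mL: ≥ 16 μg/mL ⇒ Resistant
Oxacillin: 8 μg/mL is ≥ 8 μg/mL → resistant
Nafcillin 18 mm: ≥ 18 mm ⇒ Susceptible
Daptomycin 0.25 μg/mL: ≤ 0.25 μg/mL → Susceptible
Erythromycin 1 μg/mL: ≥ 0.5 μg/mL → resistant
Minocycline (29 mm) ≥ 27 mm → susceptible
Ertapenem 13 mm: ≤ 15 mm → R
Tobramycin: 17 mm is in 14–18 mm → Intermediate
Susceptible: 3/9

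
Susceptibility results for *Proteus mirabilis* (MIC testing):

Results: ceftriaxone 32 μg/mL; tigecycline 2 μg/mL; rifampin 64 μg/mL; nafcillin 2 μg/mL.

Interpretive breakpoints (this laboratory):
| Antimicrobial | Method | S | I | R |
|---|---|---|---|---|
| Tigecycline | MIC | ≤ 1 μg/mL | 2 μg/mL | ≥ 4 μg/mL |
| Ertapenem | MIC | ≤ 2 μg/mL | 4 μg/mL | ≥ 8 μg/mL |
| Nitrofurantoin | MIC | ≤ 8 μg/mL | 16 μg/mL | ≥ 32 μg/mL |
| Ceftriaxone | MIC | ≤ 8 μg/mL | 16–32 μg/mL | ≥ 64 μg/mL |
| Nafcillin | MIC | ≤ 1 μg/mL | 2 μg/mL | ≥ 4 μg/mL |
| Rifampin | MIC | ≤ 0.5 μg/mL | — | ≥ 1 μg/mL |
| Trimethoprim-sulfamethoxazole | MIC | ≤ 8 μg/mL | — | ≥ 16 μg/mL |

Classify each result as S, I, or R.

I, I, R, I

Ceftriaxone (32 μg/mL) in 16–32 μg/mL — intermediate
Tigecycline (2 μg/mL) = 2 μg/mL → Intermediate
Rifampin 64 μg/mL: ≥ 1 μg/mL ⇒ resistant
Nafcillin 2 μg/mL: = 2 μg/mL ⇒ Intermediate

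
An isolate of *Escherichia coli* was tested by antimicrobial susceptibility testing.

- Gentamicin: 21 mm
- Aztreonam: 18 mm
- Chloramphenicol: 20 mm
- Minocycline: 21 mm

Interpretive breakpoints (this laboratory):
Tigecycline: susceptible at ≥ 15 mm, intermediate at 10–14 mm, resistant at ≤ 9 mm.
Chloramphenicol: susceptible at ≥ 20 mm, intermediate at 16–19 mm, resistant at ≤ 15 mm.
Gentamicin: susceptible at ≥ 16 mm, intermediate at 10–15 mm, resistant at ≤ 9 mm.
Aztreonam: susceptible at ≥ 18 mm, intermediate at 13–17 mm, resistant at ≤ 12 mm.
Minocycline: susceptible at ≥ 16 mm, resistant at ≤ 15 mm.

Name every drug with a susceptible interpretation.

gentamicin, aztreonam, chloramphenicol, minocycline

Gentamicin (21 mm) ≥ 16 mm ⇒ S
Aztreonam: 18 mm is ≥ 18 mm ⇒ Susceptible
Chloramphenicol: 20 mm is ≥ 20 mm — Susceptible
Minocycline (21 mm) ≥ 16 mm ⇒ S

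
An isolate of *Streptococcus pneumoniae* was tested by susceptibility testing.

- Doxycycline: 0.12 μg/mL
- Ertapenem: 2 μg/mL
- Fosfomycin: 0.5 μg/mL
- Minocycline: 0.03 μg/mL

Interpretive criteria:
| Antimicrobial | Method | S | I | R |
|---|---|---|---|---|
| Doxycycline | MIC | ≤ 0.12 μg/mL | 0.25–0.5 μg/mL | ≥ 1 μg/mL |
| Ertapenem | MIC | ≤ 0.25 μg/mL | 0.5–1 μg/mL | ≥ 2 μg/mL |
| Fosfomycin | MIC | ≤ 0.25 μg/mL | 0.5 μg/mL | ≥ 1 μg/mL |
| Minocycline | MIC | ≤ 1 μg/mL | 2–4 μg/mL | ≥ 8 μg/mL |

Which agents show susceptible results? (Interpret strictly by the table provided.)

Doxycycline: 0.12 μg/mL is ≤ 0.12 μg/mL — susceptible
Ertapenem (2 μg/mL) ≥ 2 μg/mL ⇒ Resistant
Fosfomycin (0.5 μg/mL) = 0.5 μg/mL ⇒ Intermediate
Minocycline (0.03 μg/mL) ≤ 1 μg/mL ⇒ S

doxycycline, minocycline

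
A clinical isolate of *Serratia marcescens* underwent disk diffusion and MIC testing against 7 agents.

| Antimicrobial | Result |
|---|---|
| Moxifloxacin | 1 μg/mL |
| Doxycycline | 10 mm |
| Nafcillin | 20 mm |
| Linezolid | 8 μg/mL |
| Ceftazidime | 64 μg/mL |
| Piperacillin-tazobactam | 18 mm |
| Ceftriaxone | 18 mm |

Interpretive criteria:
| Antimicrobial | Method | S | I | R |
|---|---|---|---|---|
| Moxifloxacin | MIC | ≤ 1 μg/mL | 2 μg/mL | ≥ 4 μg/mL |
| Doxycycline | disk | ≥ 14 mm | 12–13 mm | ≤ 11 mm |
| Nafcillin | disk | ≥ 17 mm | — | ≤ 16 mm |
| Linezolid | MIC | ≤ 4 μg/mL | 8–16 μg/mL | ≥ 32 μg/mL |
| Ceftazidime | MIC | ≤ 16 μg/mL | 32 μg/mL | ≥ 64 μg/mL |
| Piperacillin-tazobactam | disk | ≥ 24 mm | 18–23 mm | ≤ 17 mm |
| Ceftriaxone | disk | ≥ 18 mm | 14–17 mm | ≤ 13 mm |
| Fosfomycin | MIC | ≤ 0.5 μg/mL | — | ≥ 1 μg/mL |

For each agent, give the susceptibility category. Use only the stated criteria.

S, R, S, I, R, I, S

Moxifloxacin (1 μg/mL) ≤ 1 μg/mL ⇒ S
Doxycycline: 10 mm is ≤ 11 mm → Resistant
Nafcillin: 20 mm is ≥ 17 mm — Susceptible
Linezolid (8 μg/mL) in 8–16 μg/mL ⇒ Intermediate
Ceftazidime (64 μg/mL) ≥ 64 μg/mL — Resistant
Piperacillin-tazobactam 18 mm: in 18–23 mm — intermediate
Ceftriaxone (18 mm) ≥ 18 mm — susceptible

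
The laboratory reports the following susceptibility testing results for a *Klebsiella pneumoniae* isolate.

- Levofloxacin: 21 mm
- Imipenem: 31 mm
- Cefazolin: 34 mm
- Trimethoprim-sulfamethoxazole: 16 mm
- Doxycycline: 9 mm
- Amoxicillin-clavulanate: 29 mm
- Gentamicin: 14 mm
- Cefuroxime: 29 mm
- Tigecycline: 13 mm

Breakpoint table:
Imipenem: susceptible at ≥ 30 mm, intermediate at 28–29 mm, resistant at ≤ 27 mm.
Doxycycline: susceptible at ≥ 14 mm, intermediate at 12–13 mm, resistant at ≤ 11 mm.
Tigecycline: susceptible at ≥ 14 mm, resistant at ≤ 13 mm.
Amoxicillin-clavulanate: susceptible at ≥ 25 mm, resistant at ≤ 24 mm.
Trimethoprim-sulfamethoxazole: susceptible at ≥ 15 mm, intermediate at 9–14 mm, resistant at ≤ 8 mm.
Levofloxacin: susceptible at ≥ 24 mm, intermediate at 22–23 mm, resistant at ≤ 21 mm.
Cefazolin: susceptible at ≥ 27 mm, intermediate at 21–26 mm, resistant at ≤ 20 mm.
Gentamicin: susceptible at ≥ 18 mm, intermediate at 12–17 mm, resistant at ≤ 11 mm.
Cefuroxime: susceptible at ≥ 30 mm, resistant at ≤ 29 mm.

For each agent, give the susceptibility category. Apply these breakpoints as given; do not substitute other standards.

R, S, S, S, R, S, I, R, R

Levofloxacin: 21 mm is ≤ 21 mm ⇒ resistant
Imipenem (31 mm) ≥ 30 mm — Susceptible
Cefazolin 34 mm: ≥ 27 mm ⇒ Susceptible
Trimethoprim-sulfamethoxazole 16 mm: ≥ 15 mm → S
Doxycycline 9 mm: ≤ 11 mm — resistant
Amoxicillin-clavulanate: 29 mm is ≥ 25 mm ⇒ susceptible
Gentamicin (14 mm) in 12–17 mm → intermediate
Cefuroxime: 29 mm is ≤ 29 mm — resistant
Tigecycline 13 mm: ≤ 13 mm ⇒ R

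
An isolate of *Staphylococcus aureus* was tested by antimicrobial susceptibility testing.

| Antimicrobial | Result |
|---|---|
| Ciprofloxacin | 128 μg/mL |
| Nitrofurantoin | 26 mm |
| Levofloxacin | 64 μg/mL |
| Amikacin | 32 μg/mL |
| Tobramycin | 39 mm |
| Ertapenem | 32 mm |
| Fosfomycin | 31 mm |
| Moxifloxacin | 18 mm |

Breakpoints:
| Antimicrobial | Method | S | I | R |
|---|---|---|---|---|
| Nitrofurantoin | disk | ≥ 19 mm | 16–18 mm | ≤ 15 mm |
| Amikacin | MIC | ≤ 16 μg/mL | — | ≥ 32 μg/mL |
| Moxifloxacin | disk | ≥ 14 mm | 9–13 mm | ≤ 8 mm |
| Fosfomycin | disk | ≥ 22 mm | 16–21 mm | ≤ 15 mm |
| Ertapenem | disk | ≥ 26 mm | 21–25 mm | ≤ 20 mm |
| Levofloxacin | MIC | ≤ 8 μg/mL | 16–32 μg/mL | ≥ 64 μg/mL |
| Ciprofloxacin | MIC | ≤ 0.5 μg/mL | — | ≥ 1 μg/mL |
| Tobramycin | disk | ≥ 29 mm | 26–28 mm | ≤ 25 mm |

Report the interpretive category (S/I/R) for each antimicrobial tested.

R, S, R, R, S, S, S, S

Ciprofloxacin 128 μg/mL: ≥ 1 μg/mL — resistant
Nitrofurantoin: 26 mm is ≥ 19 mm ⇒ susceptible
Levofloxacin 64 μg/mL: ≥ 64 μg/mL → R
Amikacin: 32 μg/mL is ≥ 32 μg/mL → Resistant
Tobramycin 39 mm: ≥ 29 mm ⇒ Susceptible
Ertapenem 32 mm: ≥ 26 mm ⇒ susceptible
Fosfomycin: 31 mm is ≥ 22 mm ⇒ Susceptible
Moxifloxacin (18 mm) ≥ 14 mm — Susceptible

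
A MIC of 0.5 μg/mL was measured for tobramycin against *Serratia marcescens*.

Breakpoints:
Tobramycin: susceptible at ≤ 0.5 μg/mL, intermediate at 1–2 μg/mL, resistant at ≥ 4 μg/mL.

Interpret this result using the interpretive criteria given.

Tobramycin: 0.5 μg/mL is ≤ 0.5 μg/mL — S

Susceptible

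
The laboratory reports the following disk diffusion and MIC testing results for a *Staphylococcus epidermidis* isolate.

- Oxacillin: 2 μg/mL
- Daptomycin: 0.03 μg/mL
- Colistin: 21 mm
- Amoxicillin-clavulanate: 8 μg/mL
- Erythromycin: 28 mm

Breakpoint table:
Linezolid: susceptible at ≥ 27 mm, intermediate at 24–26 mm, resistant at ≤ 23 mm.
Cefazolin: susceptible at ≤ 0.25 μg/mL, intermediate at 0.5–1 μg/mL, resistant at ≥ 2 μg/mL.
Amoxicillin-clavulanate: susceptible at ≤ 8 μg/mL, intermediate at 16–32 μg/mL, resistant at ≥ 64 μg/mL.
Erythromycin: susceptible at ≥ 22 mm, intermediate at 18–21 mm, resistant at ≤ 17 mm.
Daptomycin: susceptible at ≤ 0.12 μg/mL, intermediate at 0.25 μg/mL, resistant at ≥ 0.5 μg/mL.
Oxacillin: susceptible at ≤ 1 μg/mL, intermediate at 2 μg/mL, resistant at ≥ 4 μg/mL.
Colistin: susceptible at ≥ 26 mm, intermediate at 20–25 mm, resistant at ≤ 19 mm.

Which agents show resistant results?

none

Oxacillin (2 μg/mL) = 2 μg/mL ⇒ Intermediate
Daptomycin 0.03 μg/mL: ≤ 0.12 μg/mL → S
Colistin: 21 mm is in 20–25 mm ⇒ intermediate
Amoxicillin-clavulanate 8 μg/mL: ≤ 8 μg/mL → susceptible
Erythromycin 28 mm: ≥ 22 mm → Susceptible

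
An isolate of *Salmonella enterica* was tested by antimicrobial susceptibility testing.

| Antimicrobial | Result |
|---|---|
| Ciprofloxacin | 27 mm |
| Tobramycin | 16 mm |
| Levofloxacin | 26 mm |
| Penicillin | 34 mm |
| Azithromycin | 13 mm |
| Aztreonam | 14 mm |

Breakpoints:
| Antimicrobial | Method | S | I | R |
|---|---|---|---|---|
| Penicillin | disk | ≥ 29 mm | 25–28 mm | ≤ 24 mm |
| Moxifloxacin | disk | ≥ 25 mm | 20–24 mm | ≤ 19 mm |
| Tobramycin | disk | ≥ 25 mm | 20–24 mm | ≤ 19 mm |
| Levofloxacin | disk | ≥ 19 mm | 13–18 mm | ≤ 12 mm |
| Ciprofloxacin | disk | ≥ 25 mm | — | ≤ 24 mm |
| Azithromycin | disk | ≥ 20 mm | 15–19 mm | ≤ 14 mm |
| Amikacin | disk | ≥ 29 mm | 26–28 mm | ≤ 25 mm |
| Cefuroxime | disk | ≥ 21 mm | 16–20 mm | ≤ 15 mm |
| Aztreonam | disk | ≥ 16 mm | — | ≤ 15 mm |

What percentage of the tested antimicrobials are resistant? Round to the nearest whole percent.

50%

Ciprofloxacin: 27 mm is ≥ 25 mm ⇒ S
Tobramycin: 16 mm is ≤ 19 mm → Resistant
Levofloxacin 26 mm: ≥ 19 mm — S
Penicillin: 34 mm is ≥ 29 mm ⇒ susceptible
Azithromycin (13 mm) ≤ 14 mm ⇒ resistant
Aztreonam 14 mm: ≤ 15 mm → resistant
Resistant: 3/6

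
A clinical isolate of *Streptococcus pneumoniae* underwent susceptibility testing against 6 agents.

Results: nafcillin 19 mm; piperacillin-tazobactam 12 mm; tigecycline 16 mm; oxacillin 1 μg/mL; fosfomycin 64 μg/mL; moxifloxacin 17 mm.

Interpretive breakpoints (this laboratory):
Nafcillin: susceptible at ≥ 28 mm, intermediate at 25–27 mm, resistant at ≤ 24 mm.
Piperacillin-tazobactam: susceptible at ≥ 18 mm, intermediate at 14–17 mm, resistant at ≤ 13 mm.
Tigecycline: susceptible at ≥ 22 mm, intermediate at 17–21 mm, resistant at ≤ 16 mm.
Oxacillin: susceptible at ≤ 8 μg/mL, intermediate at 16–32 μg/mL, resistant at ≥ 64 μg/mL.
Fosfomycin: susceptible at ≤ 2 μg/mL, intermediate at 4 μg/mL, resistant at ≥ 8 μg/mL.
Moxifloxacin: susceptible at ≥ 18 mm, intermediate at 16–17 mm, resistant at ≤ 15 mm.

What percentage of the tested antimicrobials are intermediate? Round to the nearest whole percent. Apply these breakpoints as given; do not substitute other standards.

17%

Nafcillin 19 mm: ≤ 24 mm — resistant
Piperacillin-tazobactam: 12 mm is ≤ 13 mm ⇒ Resistant
Tigecycline 16 mm: ≤ 16 mm — Resistant
Oxacillin (1 μg/mL) ≤ 8 μg/mL → Susceptible
Fosfomycin 64 μg/mL: ≥ 8 μg/mL → resistant
Moxifloxacin (17 mm) in 16–17 mm ⇒ Intermediate
Intermediate: 1/6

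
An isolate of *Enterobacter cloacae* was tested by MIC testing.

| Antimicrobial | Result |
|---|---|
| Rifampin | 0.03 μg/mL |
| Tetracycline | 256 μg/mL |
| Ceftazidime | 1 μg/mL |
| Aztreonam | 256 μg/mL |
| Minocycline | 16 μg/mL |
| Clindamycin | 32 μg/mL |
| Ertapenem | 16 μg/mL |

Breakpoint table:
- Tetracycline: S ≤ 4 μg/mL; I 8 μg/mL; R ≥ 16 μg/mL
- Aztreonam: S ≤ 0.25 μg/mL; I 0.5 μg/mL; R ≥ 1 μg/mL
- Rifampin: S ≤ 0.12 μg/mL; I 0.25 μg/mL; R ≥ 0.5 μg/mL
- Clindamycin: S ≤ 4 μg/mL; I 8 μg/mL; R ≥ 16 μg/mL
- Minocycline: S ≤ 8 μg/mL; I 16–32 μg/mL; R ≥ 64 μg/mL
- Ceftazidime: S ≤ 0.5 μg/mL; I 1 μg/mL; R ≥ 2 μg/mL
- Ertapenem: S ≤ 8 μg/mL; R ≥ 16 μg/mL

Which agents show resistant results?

Rifampin (0.03 μg/mL) ≤ 0.12 μg/mL — S
Tetracycline (256 μg/mL) ≥ 16 μg/mL → R
Ceftazidime: 1 μg/mL is = 1 μg/mL — I
Aztreonam 256 μg/mL: ≥ 1 μg/mL → resistant
Minocycline: 16 μg/mL is in 16–32 μg/mL ⇒ I
Clindamycin (32 μg/mL) ≥ 16 μg/mL — resistant
Ertapenem (16 μg/mL) ≥ 16 μg/mL ⇒ resistant

tetracycline, aztreonam, clindamycin, ertapenem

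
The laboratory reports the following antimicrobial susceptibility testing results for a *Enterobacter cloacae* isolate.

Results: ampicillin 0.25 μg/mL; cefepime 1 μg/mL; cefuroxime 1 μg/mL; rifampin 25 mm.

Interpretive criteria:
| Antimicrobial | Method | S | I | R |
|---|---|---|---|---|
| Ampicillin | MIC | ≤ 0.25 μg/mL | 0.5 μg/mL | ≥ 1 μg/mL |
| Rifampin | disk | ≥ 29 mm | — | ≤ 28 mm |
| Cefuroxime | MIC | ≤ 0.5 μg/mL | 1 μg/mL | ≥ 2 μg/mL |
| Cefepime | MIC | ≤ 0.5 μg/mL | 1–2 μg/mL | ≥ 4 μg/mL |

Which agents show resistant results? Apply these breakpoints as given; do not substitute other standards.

Ampicillin (0.25 μg/mL) ≤ 0.25 μg/mL ⇒ Susceptible
Cefepime: 1 μg/mL is in 1–2 μg/mL — intermediate
Cefuroxime (1 μg/mL) = 1 μg/mL — Intermediate
Rifampin 25 mm: ≤ 28 mm — R

rifampin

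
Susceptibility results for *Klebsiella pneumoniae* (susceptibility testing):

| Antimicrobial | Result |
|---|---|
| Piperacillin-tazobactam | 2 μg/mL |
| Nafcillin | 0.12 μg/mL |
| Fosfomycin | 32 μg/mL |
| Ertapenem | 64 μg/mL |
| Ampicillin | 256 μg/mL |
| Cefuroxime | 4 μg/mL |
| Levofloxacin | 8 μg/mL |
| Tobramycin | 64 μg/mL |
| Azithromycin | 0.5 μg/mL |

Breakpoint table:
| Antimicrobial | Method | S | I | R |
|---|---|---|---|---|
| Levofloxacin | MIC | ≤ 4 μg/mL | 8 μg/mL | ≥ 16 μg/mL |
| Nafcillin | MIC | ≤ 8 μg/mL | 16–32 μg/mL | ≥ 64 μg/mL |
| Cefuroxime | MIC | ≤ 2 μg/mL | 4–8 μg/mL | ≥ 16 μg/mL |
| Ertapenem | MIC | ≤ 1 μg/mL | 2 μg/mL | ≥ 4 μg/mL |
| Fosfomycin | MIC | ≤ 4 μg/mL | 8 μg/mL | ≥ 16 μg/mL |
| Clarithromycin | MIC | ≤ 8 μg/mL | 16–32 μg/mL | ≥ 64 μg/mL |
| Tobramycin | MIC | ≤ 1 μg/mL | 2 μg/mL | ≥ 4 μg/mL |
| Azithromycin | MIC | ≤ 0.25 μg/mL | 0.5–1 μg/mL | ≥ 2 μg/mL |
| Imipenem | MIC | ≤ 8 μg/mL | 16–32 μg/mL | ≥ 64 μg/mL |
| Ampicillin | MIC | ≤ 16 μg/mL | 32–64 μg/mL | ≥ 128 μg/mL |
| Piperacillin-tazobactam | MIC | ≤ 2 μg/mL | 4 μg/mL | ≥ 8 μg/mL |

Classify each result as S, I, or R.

S, S, R, R, R, I, I, R, I

Piperacillin-tazobactam: 2 μg/mL is ≤ 2 μg/mL → Susceptible
Nafcillin: 0.12 μg/mL is ≤ 8 μg/mL — S
Fosfomycin 32 μg/mL: ≥ 16 μg/mL → R
Ertapenem: 64 μg/mL is ≥ 4 μg/mL ⇒ resistant
Ampicillin (256 μg/mL) ≥ 128 μg/mL ⇒ resistant
Cefuroxime: 4 μg/mL is in 4–8 μg/mL → I
Levofloxacin 8 μg/mL: = 8 μg/mL — I
Tobramycin 64 μg/mL: ≥ 4 μg/mL ⇒ resistant
Azithromycin: 0.5 μg/mL is in 0.5–1 μg/mL → I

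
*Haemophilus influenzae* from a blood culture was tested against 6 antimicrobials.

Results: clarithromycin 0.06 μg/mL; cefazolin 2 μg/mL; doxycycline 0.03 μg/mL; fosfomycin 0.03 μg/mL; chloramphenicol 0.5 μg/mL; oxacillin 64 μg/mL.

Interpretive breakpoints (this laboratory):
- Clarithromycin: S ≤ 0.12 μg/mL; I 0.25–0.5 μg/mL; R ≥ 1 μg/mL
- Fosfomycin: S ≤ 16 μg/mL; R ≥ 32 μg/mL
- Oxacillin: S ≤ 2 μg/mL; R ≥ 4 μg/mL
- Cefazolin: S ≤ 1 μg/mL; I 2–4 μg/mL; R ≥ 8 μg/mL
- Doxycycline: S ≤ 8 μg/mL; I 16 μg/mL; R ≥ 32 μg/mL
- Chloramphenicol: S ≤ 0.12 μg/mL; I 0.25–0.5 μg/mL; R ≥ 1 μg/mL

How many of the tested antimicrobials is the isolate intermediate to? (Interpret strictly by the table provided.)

2

Clarithromycin (0.06 μg/mL) ≤ 0.12 μg/mL — susceptible
Cefazolin (2 μg/mL) in 2–4 μg/mL ⇒ Intermediate
Doxycycline: 0.03 μg/mL is ≤ 8 μg/mL — S
Fosfomycin: 0.03 μg/mL is ≤ 16 μg/mL → Susceptible
Chloramphenicol (0.5 μg/mL) in 0.25–0.5 μg/mL — Intermediate
Oxacillin (64 μg/mL) ≥ 4 μg/mL → resistant
Intermediate: 2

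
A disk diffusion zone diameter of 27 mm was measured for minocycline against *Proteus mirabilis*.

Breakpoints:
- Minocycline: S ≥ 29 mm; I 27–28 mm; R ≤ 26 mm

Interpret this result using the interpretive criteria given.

Minocycline 27 mm: in 27–28 mm → Intermediate

I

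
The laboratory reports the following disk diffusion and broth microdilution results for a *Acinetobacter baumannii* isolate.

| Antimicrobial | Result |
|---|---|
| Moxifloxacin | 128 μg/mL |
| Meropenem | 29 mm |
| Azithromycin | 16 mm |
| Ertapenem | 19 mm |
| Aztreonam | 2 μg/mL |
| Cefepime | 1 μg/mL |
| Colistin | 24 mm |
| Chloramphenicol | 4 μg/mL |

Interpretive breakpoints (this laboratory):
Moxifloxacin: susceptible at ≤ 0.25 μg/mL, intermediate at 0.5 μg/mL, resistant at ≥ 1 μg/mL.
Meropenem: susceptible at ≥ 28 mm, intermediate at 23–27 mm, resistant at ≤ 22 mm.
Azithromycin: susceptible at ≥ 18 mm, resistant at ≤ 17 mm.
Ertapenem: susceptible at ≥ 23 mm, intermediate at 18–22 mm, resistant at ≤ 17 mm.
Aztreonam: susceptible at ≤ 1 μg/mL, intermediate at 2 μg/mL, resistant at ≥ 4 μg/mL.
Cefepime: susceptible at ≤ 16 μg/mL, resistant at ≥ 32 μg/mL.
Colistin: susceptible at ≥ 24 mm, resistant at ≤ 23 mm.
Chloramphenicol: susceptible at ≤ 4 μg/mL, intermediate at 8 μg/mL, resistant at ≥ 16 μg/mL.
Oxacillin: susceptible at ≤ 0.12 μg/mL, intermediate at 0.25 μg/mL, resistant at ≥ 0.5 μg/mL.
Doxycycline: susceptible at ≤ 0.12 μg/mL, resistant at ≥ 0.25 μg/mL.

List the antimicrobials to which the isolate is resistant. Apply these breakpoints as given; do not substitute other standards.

Moxifloxacin: 128 μg/mL is ≥ 1 μg/mL → Resistant
Meropenem (29 mm) ≥ 28 mm ⇒ Susceptible
Azithromycin (16 mm) ≤ 17 mm ⇒ R
Ertapenem 19 mm: in 18–22 mm ⇒ Intermediate
Aztreonam 2 μg/mL: = 2 μg/mL — Intermediate
Cefepime: 1 μg/mL is ≤ 16 μg/mL — susceptible
Colistin: 24 mm is ≥ 24 mm — S
Chloramphenicol 4 μg/mL: ≤ 4 μg/mL ⇒ susceptible

moxifloxacin, azithromycin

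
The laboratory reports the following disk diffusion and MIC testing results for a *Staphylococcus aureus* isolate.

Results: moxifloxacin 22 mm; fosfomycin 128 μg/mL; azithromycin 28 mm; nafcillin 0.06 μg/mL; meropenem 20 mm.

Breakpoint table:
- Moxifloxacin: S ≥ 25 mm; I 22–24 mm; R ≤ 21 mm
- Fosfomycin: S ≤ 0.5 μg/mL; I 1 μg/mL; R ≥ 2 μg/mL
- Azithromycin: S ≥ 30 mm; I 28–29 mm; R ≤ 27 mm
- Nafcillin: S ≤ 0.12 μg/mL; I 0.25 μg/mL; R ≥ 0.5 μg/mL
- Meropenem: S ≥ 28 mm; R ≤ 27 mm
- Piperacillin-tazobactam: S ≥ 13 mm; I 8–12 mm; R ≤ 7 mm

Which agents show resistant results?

Moxifloxacin (22 mm) in 22–24 mm — intermediate
Fosfomycin: 128 μg/mL is ≥ 2 μg/mL — Resistant
Azithromycin (28 mm) in 28–29 mm → intermediate
Nafcillin (0.06 μg/mL) ≤ 0.12 μg/mL ⇒ susceptible
Meropenem (20 mm) ≤ 27 mm — resistant

fosfomycin, meropenem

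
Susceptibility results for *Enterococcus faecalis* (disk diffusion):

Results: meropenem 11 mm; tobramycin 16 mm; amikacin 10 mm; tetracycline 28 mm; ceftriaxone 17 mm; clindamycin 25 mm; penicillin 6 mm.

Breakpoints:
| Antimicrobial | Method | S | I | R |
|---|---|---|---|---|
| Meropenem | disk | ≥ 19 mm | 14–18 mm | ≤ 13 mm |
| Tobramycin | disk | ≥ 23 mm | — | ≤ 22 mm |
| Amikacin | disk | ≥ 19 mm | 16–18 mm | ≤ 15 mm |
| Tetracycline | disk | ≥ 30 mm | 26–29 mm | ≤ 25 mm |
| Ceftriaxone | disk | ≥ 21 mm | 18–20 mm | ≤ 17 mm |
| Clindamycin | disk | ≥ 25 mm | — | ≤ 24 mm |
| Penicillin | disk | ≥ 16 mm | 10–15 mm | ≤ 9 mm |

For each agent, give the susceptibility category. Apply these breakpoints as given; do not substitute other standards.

R, R, R, I, R, S, R

Meropenem: 11 mm is ≤ 13 mm ⇒ R
Tobramycin (16 mm) ≤ 22 mm — resistant
Amikacin (10 mm) ≤ 15 mm — R
Tetracycline 28 mm: in 26–29 mm — Intermediate
Ceftriaxone (17 mm) ≤ 17 mm — resistant
Clindamycin 25 mm: ≥ 25 mm — S
Penicillin: 6 mm is ≤ 9 mm ⇒ resistant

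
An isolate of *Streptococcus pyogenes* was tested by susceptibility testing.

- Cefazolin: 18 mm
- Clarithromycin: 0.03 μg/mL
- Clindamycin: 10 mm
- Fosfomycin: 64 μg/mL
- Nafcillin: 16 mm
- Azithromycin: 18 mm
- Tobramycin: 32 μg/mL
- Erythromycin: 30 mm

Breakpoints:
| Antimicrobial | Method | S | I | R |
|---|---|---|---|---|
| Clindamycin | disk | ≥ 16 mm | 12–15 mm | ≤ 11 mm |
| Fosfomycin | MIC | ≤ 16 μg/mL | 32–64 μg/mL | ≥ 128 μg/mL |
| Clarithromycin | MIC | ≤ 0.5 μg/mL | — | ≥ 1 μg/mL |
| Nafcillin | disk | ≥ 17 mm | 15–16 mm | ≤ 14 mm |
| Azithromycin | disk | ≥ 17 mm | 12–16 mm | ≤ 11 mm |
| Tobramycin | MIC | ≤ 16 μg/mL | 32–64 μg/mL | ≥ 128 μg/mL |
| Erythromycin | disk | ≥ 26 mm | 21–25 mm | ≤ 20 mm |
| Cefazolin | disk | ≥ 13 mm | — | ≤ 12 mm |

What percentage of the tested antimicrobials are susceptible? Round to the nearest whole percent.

Cefazolin: 18 mm is ≥ 13 mm → susceptible
Clarithromycin: 0.03 μg/mL is ≤ 0.5 μg/mL — S
Clindamycin (10 mm) ≤ 11 mm ⇒ resistant
Fosfomycin 64 μg/mL: in 32–64 μg/mL ⇒ Intermediate
Nafcillin (16 mm) in 15–16 mm → Intermediate
Azithromycin: 18 mm is ≥ 17 mm → susceptible
Tobramycin: 32 μg/mL is in 32–64 μg/mL — intermediate
Erythromycin: 30 mm is ≥ 26 mm ⇒ susceptible
Susceptible: 4/8

50%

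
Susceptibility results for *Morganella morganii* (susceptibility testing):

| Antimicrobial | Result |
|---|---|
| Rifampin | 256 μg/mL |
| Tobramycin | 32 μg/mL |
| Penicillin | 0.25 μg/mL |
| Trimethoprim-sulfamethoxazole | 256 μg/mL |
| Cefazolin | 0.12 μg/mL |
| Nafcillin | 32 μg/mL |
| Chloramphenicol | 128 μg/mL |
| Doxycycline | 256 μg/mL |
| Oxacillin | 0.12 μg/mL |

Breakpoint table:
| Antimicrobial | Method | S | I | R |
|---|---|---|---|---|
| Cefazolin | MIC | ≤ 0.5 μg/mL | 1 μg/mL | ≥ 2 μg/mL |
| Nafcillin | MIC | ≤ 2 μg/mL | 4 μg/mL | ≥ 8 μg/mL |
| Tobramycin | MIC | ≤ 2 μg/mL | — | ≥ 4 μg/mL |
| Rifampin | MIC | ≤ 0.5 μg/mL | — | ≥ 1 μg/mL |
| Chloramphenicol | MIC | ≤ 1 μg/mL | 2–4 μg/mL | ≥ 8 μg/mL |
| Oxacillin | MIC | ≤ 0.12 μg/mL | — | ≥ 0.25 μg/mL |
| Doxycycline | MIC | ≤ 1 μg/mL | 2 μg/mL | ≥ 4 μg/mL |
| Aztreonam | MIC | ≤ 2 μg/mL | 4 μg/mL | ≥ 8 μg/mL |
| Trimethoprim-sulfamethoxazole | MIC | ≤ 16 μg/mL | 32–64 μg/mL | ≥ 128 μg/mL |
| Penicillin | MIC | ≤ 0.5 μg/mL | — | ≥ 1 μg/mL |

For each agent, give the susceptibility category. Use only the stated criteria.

Rifampin: 256 μg/mL is ≥ 1 μg/mL ⇒ Resistant
Tobramycin 32 μg/mL: ≥ 4 μg/mL ⇒ R
Penicillin 0.25 μg/mL: ≤ 0.5 μg/mL ⇒ Susceptible
Trimethoprim-sulfamethoxazole 256 μg/mL: ≥ 128 μg/mL — Resistant
Cefazolin 0.12 μg/mL: ≤ 0.5 μg/mL → S
Nafcillin: 32 μg/mL is ≥ 8 μg/mL → R
Chloramphenicol: 128 μg/mL is ≥ 8 μg/mL ⇒ R
Doxycycline (256 μg/mL) ≥ 4 μg/mL ⇒ resistant
Oxacillin: 0.12 μg/mL is ≤ 0.12 μg/mL — Susceptible

R, R, S, R, S, R, R, R, S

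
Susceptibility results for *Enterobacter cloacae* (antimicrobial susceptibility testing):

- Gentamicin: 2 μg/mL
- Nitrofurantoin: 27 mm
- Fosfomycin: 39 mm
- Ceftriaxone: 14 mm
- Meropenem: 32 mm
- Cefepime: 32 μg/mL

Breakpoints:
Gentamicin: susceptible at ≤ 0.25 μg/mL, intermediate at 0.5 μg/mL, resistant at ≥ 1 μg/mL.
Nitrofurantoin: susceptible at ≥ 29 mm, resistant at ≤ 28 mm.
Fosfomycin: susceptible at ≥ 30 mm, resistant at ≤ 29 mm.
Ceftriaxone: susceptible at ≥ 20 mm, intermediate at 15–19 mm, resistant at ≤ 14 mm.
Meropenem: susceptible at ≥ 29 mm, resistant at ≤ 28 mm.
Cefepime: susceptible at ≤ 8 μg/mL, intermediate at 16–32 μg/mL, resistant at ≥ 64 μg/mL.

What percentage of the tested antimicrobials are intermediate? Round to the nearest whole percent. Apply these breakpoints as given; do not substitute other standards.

Gentamicin: 2 μg/mL is ≥ 1 μg/mL — Resistant
Nitrofurantoin 27 mm: ≤ 28 mm ⇒ Resistant
Fosfomycin (39 mm) ≥ 30 mm ⇒ susceptible
Ceftriaxone 14 mm: ≤ 14 mm → resistant
Meropenem (32 mm) ≥ 29 mm — Susceptible
Cefepime (32 μg/mL) in 16–32 μg/mL ⇒ I
Intermediate: 1/6

17%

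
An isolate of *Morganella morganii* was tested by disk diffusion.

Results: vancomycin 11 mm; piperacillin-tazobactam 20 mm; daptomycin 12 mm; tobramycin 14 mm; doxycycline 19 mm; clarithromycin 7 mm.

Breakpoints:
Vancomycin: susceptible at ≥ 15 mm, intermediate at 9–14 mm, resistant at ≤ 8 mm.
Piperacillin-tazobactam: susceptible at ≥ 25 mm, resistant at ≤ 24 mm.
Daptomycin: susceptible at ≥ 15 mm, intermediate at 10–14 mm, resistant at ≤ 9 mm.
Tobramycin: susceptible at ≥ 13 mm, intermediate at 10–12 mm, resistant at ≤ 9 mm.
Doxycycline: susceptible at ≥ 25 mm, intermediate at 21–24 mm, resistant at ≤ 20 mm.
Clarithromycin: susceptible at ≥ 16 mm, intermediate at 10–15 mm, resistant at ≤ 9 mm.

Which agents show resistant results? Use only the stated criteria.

Vancomycin 11 mm: in 9–14 mm ⇒ intermediate
Piperacillin-tazobactam (20 mm) ≤ 24 mm ⇒ resistant
Daptomycin: 12 mm is in 10–14 mm — intermediate
Tobramycin: 14 mm is ≥ 13 mm ⇒ Susceptible
Doxycycline 19 mm: ≤ 20 mm — resistant
Clarithromycin 7 mm: ≤ 9 mm — R

piperacillin-tazobactam, doxycycline, clarithromycin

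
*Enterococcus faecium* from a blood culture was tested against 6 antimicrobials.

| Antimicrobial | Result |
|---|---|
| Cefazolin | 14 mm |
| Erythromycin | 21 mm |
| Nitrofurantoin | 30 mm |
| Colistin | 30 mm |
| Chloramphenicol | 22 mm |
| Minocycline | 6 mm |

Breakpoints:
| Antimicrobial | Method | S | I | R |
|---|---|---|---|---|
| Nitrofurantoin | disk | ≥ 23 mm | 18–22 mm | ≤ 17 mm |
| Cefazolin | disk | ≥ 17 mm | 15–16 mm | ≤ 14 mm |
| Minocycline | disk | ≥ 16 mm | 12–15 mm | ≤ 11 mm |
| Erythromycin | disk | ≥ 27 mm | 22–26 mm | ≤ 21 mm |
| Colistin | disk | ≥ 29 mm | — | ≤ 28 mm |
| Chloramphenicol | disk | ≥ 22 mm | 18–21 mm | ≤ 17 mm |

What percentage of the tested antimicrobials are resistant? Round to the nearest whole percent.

Cefazolin 14 mm: ≤ 14 mm ⇒ Resistant
Erythromycin: 21 mm is ≤ 21 mm — resistant
Nitrofurantoin 30 mm: ≥ 23 mm ⇒ Susceptible
Colistin 30 mm: ≥ 29 mm → S
Chloramphenicol: 22 mm is ≥ 22 mm → S
Minocycline 6 mm: ≤ 11 mm → Resistant
Resistant: 3/6

50%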